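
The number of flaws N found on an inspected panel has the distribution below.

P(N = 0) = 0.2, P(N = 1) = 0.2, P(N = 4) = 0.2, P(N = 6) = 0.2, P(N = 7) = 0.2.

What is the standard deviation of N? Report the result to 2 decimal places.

2.73

E[N] = (0)(0.2) + (1)(0.2) + (4)(0.2) + (6)(0.2) + (7)(0.2) = 3.6
E[N²] = (0)²(0.2) + (1)²(0.2) + (4)²(0.2) + (6)²(0.2) + (7)²(0.2) = 20.4
Var(N) = E[N²] − (E[N])² = 20.4 − (3.6)² = 7.44
sd(N) = √7.44 ≈ 2.73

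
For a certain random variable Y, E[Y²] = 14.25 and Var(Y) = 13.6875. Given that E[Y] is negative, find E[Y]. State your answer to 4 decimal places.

-0.7500

(E[Y])² = E[Y²] − Var(Y) = 14.25 − 13.6875 = 0.5625
E[Y] = −√0.5625 = -0.75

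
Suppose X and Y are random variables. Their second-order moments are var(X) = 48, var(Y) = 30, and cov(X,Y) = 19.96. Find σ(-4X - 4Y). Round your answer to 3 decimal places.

var(-4X - 4Y) = (-4)²·var(X) + (-4)²·var(Y) + 2·(-4)·(-4)·cov(X,Y)
= 16·48 + 16·30 + 32·19.96 = 1886.72
σ(-4X - 4Y) = √1886.72 ≈ 43.436

43.436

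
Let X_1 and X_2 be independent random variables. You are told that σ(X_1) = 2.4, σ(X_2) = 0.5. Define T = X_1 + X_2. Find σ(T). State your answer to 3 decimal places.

Var(X_1) = 5.76, Var(X_2) = 0.25
By independence, Var(T) = (1)²Var(X_1) + (1)²Var(X_2)
= (1)²·5.76 + (1)²·0.25 = 6.01
σ(T) = √6.01 ≈ 2.452

2.452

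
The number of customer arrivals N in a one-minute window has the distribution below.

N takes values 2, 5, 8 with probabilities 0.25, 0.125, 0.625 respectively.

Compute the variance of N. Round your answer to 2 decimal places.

E[N] = (2)(0.25) + (5)(0.125) + (8)(0.625) = 6.125
E[N²] = (2)²(0.25) + (5)²(0.125) + (8)²(0.625) = 44.125
V(N) = E[N²] − (E[N])² = 44.125 − (6.125)² = 6.609375

6.61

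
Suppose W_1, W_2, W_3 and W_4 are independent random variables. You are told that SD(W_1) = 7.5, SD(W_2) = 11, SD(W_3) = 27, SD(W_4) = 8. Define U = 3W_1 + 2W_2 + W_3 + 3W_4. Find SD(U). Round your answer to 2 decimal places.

47.91

var(W_1) = 56.25, var(W_2) = 121, var(W_3) = 729, var(W_4) = 64
By independence, var(U) = (3)²var(W_1) + (2)²var(W_2) + (1)²var(W_3) + (3)²var(W_4)
= (3)²·56.25 + (2)²·121 + (1)²·729 + (3)²·64 = 2295.25
SD(U) = √2295.25 ≈ 47.91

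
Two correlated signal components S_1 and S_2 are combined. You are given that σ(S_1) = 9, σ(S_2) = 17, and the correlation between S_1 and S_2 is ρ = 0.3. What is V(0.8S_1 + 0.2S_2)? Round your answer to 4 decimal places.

V(S_1) = (9)² = 81;  V(S_2) = (17)² = 289
cov(S_1,S_2) = ρ·σ(S_1)·σ(S_2) = 0.3·9·17 = 45.9
V(0.8S_1 + 0.2S_2) = (0.8)²·V(S_1) + (0.2)²·V(S_2) + 2·(0.8)·(0.2)·cov(S_1,S_2)
= 0.64·81 + 0.04·289 + 0.32·45.9 = 78.088

78.0880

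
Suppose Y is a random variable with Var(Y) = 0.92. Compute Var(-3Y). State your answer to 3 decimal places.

8.280

Var(-3Y) = (-3)²·Var(Y) = 9·0.92 = 8.28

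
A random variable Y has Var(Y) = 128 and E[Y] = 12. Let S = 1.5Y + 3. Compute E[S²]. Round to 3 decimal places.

E[1.5Y + 3] = 1.5·12 + 3 = 21
Var(1.5Y + 3) = (1.5)²·128 = 288
E[S²] = Var(S) + (E[S])² = 288 + (21)² = 729

729.000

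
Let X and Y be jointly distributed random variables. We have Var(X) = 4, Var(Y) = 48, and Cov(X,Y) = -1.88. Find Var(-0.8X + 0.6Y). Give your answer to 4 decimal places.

Var(-0.8X + 0.6Y) = (-0.8)²·Var(X) + (0.6)²·Var(Y) + 2·(-0.8)·(0.6)·Cov(X,Y)
= 0.64·4 + 0.36·48 + -0.96·-1.88 = 21.6448

21.6448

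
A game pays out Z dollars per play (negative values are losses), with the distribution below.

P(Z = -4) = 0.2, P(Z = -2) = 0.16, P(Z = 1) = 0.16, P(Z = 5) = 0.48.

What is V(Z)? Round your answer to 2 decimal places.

13.93

E[Z] = (-4)(0.2) + (-2)(0.16) + (1)(0.16) + (5)(0.48) = 1.44
E[Z²] = (-4)²(0.2) + (-2)²(0.16) + (1)²(0.16) + (5)²(0.48) = 16
V(Z) = E[Z²] − (E[Z])² = 16 − (1.44)² = 13.9264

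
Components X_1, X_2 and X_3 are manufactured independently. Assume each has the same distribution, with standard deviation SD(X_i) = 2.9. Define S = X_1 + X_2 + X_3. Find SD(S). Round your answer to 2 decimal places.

5.02

V(X_i) = (2.9)² = 8.41
By independence, V(S) = (1)²V(X_1) + (1)²V(X_2) + (1)²V(X_3)
= (1)²·8.41 + (1)²·8.41 + (1)²·8.41 = 25.23
SD(S) = √25.23 ≈ 5.02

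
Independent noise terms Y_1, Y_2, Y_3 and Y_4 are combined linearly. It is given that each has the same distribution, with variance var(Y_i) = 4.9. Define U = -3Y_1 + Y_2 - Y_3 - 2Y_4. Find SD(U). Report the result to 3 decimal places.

8.573

By independence, var(U) = (-3)²var(Y_1) + (1)²var(Y_2) + (-1)²var(Y_3) + (-2)²var(Y_4)
= (-3)²·4.9 + (1)²·4.9 + (-1)²·4.9 + (-2)²·4.9 = 73.5
SD(U) = √73.5 ≈ 8.573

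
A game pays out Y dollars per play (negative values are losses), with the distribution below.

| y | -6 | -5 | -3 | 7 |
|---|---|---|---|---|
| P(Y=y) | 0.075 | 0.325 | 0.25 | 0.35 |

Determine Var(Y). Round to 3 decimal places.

E[Y] = (-6)(0.075) + (-5)(0.325) + (-3)(0.25) + (7)(0.35) = -0.375
E[Y²] = (-6)²(0.075) + (-5)²(0.325) + (-3)²(0.25) + (7)²(0.35) = 30.225
Var(Y) = E[Y²] − (E[Y])² = 30.225 − (-0.375)² = 30.084375

30.084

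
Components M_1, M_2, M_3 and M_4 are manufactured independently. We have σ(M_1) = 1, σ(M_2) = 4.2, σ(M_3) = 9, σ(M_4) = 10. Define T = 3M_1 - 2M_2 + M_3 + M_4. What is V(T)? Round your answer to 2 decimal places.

260.56

V(M_1) = 1, V(M_2) = 17.64, V(M_3) = 81, V(M_4) = 100
By independence, V(T) = (3)²V(M_1) + (-2)²V(M_2) + (1)²V(M_3) + (1)²V(M_4)
= (3)²·1 + (-2)²·17.64 + (1)²·81 + (1)²·100 = 260.56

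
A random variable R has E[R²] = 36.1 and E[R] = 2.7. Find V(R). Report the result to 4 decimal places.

28.8100

V(R) = 36.1 − (2.7)² = 28.81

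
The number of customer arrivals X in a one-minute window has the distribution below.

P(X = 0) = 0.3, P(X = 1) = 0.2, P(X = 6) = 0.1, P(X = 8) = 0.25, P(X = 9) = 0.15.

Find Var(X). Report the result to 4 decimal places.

14.7275

E[X] = (0)(0.3) + (1)(0.2) + (6)(0.1) + (8)(0.25) + (9)(0.15) = 4.15
E[X²] = (0)²(0.3) + (1)²(0.2) + (6)²(0.1) + (8)²(0.25) + (9)²(0.15) = 31.95
Var(X) = E[X²] − (E[X])² = 31.95 − (4.15)² = 14.7275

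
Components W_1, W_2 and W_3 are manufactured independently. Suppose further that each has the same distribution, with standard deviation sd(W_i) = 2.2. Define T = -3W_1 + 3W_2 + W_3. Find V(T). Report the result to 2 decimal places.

V(W_i) = (2.2)² = 4.84
By independence, V(T) = (-3)²V(W_1) + (3)²V(W_2) + (1)²V(W_3)
= (-3)²·4.84 + (3)²·4.84 + (1)²·4.84 = 91.96

91.96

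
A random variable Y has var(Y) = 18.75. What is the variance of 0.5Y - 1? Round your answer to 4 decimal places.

4.6875

var(0.5Y - 1) = (0.5)²·var(Y) = 0.25·18.75 = 4.6875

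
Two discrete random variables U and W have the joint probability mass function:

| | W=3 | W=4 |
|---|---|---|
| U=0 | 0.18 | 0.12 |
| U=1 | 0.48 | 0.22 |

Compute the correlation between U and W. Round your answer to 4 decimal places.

-0.0829

E[U] = 0.7,  E[W] = 3.34
E[UW] = 2.32
Cov(U,W) = E[UW] − E[U]E[W] = 2.32 − (0.7)(3.34) = -0.018
Var(U) = 0.21,  Var(W) = 0.2244
ρ = -0.018 / √(0.21·0.2244) ≈ -0.0829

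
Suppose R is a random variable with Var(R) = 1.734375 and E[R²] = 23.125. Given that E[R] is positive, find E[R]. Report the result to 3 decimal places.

(E[R])² = E[R²] − Var(R) = 23.125 − 1.734375 = 21.390625
E[R] = √21.390625 = 4.625

4.625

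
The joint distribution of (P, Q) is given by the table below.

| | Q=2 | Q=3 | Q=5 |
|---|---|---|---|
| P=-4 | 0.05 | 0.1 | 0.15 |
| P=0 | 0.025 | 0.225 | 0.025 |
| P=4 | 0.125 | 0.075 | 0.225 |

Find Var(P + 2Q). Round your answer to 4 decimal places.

17.1100

E[P] = 0.5,  E[Q] = 3.6,  E[PQ] = 1.8
Var(P) = 11.6 − (0.5)² = 11.35;  Var(Q) = 14.4 − (3.6)² = 1.44
Cov(P,Q) = 1.8 − (0.5)(3.6) = 0
Var(P + 2Q) = (1)²·11.35 + (2)²·1.44 + 2·(1)·(2)·0 = 17.11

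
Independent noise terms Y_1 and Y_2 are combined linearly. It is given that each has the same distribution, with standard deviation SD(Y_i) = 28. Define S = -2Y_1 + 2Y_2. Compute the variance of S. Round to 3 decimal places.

6272.000

Var(Y_i) = (28)² = 784
By independence, Var(S) = (-2)²Var(Y_1) + (2)²Var(Y_2)
= (-2)²·784 + (2)²·784 = 6272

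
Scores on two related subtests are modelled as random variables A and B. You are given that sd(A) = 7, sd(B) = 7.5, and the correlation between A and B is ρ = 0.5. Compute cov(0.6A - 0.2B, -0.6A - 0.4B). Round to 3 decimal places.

var(A) = (7)² = 49;  var(B) = (7.5)² = 56.25
cov(A,B) = ρ·sd(A)·sd(B) = 0.5·7·7.5 = 26.25
cov(0.6A - 0.2B, -0.6A - 0.4B) = (0.6)(-0.6)var(A) + (-0.2)(-0.4)var(B) + [(0.6)(-0.4) + (-0.2)(-0.6)]cov(A,B)
= -0.36·49 + 0.08·56.25 + -0.12·26.25 = -16.29

-16.290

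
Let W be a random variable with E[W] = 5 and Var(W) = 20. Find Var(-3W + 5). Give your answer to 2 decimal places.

180.00

Var(-3W + 5) = (-3)²·Var(W) = 9·20 = 180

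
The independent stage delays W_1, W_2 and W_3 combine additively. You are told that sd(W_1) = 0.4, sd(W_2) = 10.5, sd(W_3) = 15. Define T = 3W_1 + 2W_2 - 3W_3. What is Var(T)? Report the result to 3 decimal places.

2467.440

Var(W_1) = 0.16, Var(W_2) = 110.25, Var(W_3) = 225
By independence, Var(T) = (3)²Var(W_1) + (2)²Var(W_2) + (-3)²Var(W_3)
= (3)²·0.16 + (2)²·110.25 + (-3)²·225 = 2467.44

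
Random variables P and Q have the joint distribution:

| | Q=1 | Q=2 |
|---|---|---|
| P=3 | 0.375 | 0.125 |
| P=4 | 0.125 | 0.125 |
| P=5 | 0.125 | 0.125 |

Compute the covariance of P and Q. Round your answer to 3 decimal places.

E[P] = 3.75,  E[Q] = 1.375
E[PQ] = 5.25
Cov(P,Q) = E[PQ] − E[P]E[Q] = 5.25 − (3.75)(1.375) = 0.09375

0.094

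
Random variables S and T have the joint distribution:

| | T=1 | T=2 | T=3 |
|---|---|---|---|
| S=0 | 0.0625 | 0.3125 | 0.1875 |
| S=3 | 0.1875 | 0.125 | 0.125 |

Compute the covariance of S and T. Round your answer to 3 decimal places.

-0.270

E[S] = 1.3125,  E[T] = 2.0625
E[ST] = 2.4375
Cov(S,T) = E[ST] − E[S]E[T] = 2.4375 − (1.3125)(2.0625) = -0.26953125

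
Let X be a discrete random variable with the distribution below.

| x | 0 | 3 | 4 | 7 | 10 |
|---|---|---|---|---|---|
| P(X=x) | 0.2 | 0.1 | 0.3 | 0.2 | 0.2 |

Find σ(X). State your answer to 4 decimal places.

3.3897

E[X] = (0)(0.2) + (3)(0.1) + (4)(0.3) + (7)(0.2) + (10)(0.2) = 4.9
E[X²] = (0)²(0.2) + (3)²(0.1) + (4)²(0.3) + (7)²(0.2) + (10)²(0.2) = 35.5
V(X) = E[X²] − (E[X])² = 35.5 − (4.9)² = 11.49
σ(X) = √11.49 ≈ 3.3897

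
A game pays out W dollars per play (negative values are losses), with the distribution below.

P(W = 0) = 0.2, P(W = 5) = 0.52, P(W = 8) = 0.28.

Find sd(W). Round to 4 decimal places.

E[W] = (0)(0.2) + (5)(0.52) + (8)(0.28) = 4.84
E[W²] = (0)²(0.2) + (5)²(0.52) + (8)²(0.28) = 30.92
Var(W) = E[W²] − (E[W])² = 30.92 − (4.84)² = 7.4944
sd(W) = √7.4944 ≈ 2.7376

2.7376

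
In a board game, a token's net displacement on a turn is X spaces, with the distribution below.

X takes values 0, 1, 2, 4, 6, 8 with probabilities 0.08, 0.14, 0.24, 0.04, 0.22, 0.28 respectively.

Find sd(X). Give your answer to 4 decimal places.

E[X] = (0)(0.08) + (1)(0.14) + (2)(0.24) + (4)(0.04) + (6)(0.22) + (8)(0.28) = 4.34
E[X²] = (0)²(0.08) + (1)²(0.14) + (2)²(0.24) + (4)²(0.04) + (6)²(0.22) + (8)²(0.28) = 27.58
Var(X) = E[X²] − (E[X])² = 27.58 − (4.34)² = 8.7444
sd(X) = √8.7444 ≈ 2.9571

2.9571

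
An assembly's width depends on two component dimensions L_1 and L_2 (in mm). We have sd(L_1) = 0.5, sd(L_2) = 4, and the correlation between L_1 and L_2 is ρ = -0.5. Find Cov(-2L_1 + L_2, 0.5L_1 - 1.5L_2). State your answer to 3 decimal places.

-27.750

V(L_1) = (0.5)² = 0.25;  V(L_2) = (4)² = 16
Cov(L_1,L_2) = ρ·sd(L_1)·sd(L_2) = -0.5·0.5·4 = -1
Cov(-2L_1 + L_2, 0.5L_1 - 1.5L_2) = (-2)(0.5)V(L_1) + (1)(-1.5)V(L_2) + [(-2)(-1.5) + (1)(0.5)]Cov(L_1,L_2)
= -1·0.25 + -1.5·16 + 3.5·-1 = -27.75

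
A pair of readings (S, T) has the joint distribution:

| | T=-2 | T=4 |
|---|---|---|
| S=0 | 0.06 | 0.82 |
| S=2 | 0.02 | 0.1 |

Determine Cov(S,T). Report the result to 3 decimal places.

E[S] = 0.24,  E[T] = 3.52
E[ST] = 0.72
Cov(S,T) = E[ST] − E[S]E[T] = 0.72 − (0.24)(3.52) = -0.1248

-0.125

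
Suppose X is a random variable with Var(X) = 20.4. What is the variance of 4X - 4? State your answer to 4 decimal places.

Var(4X - 4) = (4)²·Var(X) = 16·20.4 = 326.4

326.4000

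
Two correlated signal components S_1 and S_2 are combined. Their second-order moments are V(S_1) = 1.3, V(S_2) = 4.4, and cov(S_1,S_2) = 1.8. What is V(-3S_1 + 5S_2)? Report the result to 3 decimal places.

V(-3S_1 + 5S_2) = (-3)²·V(S_1) + (5)²·V(S_2) + 2·(-3)·(5)·cov(S_1,S_2)
= 9·1.3 + 25·4.4 + -30·1.8 = 67.7

67.700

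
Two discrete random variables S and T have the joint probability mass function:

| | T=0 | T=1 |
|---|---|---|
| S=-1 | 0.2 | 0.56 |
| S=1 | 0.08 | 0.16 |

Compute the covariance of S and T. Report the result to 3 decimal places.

E[S] = -0.52,  E[T] = 0.72
E[ST] = -0.4
Cov(S,T) = E[ST] − E[S]E[T] = -0.4 − (-0.52)(0.72) = -0.0256

-0.026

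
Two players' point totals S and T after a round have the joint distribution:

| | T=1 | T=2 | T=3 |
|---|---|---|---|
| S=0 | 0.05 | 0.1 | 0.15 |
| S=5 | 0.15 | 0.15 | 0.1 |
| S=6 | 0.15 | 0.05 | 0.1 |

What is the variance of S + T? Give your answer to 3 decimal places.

5.960

E[S] = 3.8,  E[T] = 2,  E[ST] = 7.05
Var(S) = 20.8 − (3.8)² = 6.36;  Var(T) = 4.7 − (2)² = 0.7
Cov(S,T) = 7.05 − (3.8)(2) = -0.55
Var(S + T) = (1)²·6.36 + (1)²·0.7 + 2·(1)·(1)·-0.55 = 5.96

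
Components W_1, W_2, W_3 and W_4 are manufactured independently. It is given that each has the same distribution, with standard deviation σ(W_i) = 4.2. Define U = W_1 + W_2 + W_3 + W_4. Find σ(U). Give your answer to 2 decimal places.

8.40

V(W_i) = (4.2)² = 17.64
By independence, V(U) = (1)²V(W_1) + (1)²V(W_2) + (1)²V(W_3) + (1)²V(W_4)
= (1)²·17.64 + (1)²·17.64 + (1)²·17.64 + (1)²·17.64 = 70.56
σ(U) = √70.56 ≈ 8.40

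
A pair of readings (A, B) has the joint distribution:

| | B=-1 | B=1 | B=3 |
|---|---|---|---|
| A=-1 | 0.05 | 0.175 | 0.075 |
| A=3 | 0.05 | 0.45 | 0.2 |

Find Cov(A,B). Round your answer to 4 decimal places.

0.2200

E[A] = 1.8,  E[B] = 1.35
E[AB] = 2.65
Cov(A,B) = E[AB] − E[A]E[B] = 2.65 − (1.8)(1.35) = 0.22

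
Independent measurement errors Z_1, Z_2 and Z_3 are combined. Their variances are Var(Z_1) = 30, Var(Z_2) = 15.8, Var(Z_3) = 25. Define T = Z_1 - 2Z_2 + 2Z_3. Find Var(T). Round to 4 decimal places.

193.2000

By independence, Var(T) = (1)²Var(Z_1) + (-2)²Var(Z_2) + (2)²Var(Z_3)
= (1)²·30 + (-2)²·15.8 + (2)²·25 = 193.2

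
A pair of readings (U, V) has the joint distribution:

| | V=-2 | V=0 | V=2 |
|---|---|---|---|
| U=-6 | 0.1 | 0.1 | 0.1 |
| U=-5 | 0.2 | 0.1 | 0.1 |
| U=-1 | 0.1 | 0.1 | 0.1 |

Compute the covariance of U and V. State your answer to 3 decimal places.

0.180

E[U] = -4.1,  E[V] = -0.2
E[UV] = 1
cov(U,V) = E[UV] − E[U]E[V] = 1 − (-4.1)(-0.2) = 0.18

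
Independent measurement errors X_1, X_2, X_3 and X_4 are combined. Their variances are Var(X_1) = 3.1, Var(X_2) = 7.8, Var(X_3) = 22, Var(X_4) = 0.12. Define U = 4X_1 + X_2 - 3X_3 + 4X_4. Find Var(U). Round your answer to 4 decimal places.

By independence, Var(U) = (4)²Var(X_1) + (1)²Var(X_2) + (-3)²Var(X_3) + (4)²Var(X_4)
= (4)²·3.1 + (1)²·7.8 + (-3)²·22 + (4)²·0.12 = 257.32

257.3200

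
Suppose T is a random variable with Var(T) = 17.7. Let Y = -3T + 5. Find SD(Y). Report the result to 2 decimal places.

Var(-3T + 5) = (-3)²·17.7 = 159.3
SD(Y) = √159.3 ≈ 12.62

12.62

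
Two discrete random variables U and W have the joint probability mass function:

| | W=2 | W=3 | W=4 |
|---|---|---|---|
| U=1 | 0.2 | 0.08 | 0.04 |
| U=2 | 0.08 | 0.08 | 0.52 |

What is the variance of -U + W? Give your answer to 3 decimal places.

E[U] = 1.68,  E[W] = 3.28,  E[UW] = 5.76
Var(U) = 3.04 − (1.68)² = 0.2176;  Var(W) = 11.52 − (3.28)² = 0.7616
Cov(U,W) = 5.76 − (1.68)(3.28) = 0.2496
Var(-U + W) = (-1)²·0.2176 + (1)²·0.7616 + 2·(-1)·(1)·0.2496 = 0.48

0.480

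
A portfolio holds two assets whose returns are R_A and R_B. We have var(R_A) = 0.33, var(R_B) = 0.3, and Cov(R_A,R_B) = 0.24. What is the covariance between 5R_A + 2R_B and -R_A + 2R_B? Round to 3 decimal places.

1.470

Cov(5R_A + 2R_B, -R_A + 2R_B) = (5)(-1)var(R_A) + (2)(2)var(R_B) + [(5)(2) + (2)(-1)]Cov(R_A,R_B)
= -5·0.33 + 4·0.3 + 8·0.24 = 1.47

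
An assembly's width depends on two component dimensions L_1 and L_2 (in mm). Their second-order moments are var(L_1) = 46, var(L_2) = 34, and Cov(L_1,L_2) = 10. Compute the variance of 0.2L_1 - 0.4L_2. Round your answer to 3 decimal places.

5.680

var(0.2L_1 - 0.4L_2) = (0.2)²·var(L_1) + (-0.4)²·var(L_2) + 2·(0.2)·(-0.4)·Cov(L_1,L_2)
= 0.04·46 + 0.16·34 + -0.16·10 = 5.68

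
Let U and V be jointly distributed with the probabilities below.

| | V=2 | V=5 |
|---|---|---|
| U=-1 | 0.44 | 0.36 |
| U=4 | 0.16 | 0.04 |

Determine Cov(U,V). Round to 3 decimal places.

E[U] = 0,  E[V] = 3.2
E[UV] = -0.6
Cov(U,V) = E[UV] − E[U]E[V] = -0.6 − (0)(3.2) = -0.6

-0.600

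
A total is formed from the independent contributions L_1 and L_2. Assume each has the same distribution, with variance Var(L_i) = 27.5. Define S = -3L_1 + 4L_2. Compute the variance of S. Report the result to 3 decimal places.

By independence, Var(S) = (-3)²Var(L_1) + (4)²Var(L_2)
= (-3)²·27.5 + (4)²·27.5 = 687.5

687.500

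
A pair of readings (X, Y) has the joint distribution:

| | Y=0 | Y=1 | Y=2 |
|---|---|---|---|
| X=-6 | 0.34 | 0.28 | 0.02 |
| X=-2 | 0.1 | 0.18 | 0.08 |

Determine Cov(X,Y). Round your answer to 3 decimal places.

E[X] = -4.56,  E[Y] = 0.66
E[XY] = -2.6
Cov(X,Y) = E[XY] − E[X]E[Y] = -2.6 − (-4.56)(0.66) = 0.4096

0.410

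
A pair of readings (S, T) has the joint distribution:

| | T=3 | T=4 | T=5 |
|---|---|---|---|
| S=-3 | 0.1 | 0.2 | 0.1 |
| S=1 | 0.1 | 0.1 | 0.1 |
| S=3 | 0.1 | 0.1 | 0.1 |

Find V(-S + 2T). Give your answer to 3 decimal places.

E[S] = 0,  E[T] = 4,  E[ST] = 0
V(S) = 6.6 − (0)² = 6.6;  V(T) = 16.6 − (4)² = 0.6
cov(S,T) = 0 − (0)(4) = 0
V(-S + 2T) = (-1)²·6.6 + (2)²·0.6 + 2·(-1)·(2)·0 = 9

9.000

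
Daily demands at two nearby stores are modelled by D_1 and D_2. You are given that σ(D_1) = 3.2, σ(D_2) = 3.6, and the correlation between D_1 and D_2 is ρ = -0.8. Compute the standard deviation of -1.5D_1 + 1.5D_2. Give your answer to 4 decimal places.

9.6784

V(D_1) = (3.2)² = 10.24;  V(D_2) = (3.6)² = 12.96
Cov(D_1,D_2) = ρ·σ(D_1)·σ(D_2) = -0.8·3.2·3.6 = -9.216
V(-1.5D_1 + 1.5D_2) = (-1.5)²·V(D_1) + (1.5)²·V(D_2) + 2·(-1.5)·(1.5)·Cov(D_1,D_2)
= 2.25·10.24 + 2.25·12.96 + -4.5·-9.216 = 93.672
σ(-1.5D_1 + 1.5D_2) = √93.672 ≈ 9.6784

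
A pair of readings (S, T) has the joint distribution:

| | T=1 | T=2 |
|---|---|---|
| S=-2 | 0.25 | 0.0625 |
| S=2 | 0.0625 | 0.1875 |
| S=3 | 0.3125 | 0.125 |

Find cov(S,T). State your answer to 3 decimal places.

E[S] = 1.1875,  E[T] = 1.375
E[ST] = 1.8125
cov(S,T) = E[ST] − E[S]E[T] = 1.8125 − (1.1875)(1.375) = 0.1796875

0.180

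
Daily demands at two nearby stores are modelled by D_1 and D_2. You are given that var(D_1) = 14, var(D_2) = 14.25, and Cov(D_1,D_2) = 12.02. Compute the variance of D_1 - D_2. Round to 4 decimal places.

var(D_1 - D_2) = (1)²·var(D_1) + (-1)²·var(D_2) + 2·(1)·(-1)·Cov(D_1,D_2)
= 1·14 + 1·14.25 + -2·12.02 = 4.21

4.2100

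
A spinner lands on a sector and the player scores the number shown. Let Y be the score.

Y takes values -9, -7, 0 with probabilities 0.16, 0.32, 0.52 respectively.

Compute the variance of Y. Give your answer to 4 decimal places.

E[Y] = (-9)(0.16) + (-7)(0.32) + (0)(0.52) = -3.68
E[Y²] = (-9)²(0.16) + (-7)²(0.32) + (0)²(0.52) = 28.64
Var(Y) = E[Y²] − (E[Y])² = 28.64 − (-3.68)² = 15.0976

15.0976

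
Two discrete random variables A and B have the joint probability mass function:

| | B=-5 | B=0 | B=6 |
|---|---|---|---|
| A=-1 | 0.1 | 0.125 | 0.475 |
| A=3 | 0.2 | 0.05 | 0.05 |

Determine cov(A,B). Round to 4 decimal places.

E[A] = 0.2,  E[B] = 1.65
E[AB] = -4.45
cov(A,B) = E[AB] − E[A]E[B] = -4.45 − (0.2)(1.65) = -4.78

-4.7800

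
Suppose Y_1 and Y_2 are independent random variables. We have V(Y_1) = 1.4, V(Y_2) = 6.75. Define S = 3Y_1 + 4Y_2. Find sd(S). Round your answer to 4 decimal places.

By independence, V(S) = (3)²V(Y_1) + (4)²V(Y_2)
= (3)²·1.4 + (4)²·6.75 = 120.6
sd(S) = √120.6 ≈ 10.9818

10.9818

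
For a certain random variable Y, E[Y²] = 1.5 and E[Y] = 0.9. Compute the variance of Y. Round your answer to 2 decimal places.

0.69

var(Y) = 1.5 − (0.9)² = 0.69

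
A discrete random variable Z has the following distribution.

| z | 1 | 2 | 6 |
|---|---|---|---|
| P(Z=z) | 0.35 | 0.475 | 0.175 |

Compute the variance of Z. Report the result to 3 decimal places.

3.028

E[Z] = (1)(0.35) + (2)(0.475) + (6)(0.175) = 2.35
E[Z²] = (1)²(0.35) + (2)²(0.475) + (6)²(0.175) = 8.55
V(Z) = E[Z²] − (E[Z])² = 8.55 − (2.35)² = 3.0275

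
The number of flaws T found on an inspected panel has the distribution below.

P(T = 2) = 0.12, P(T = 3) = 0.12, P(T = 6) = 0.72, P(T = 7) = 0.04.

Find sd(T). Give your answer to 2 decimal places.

E[T] = (2)(0.12) + (3)(0.12) + (6)(0.72) + (7)(0.04) = 5.2
E[T²] = (2)²(0.12) + (3)²(0.12) + (6)²(0.72) + (7)²(0.04) = 29.44
var(T) = E[T²] − (E[T])² = 29.44 − (5.2)² = 2.4
sd(T) = √2.4 ≈ 1.55

1.55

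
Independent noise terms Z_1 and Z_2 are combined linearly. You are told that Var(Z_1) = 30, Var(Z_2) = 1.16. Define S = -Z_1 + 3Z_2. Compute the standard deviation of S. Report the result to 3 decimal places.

6.359

By independence, Var(S) = (-1)²Var(Z_1) + (3)²Var(Z_2)
= (-1)²·30 + (3)²·1.16 = 40.44
SD(S) = √40.44 ≈ 6.359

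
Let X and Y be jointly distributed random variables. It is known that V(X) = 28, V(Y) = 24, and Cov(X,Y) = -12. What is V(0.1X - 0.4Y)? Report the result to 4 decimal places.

5.0800

V(0.1X - 0.4Y) = (0.1)²·V(X) + (-0.4)²·V(Y) + 2·(0.1)·(-0.4)·Cov(X,Y)
= 0.01·28 + 0.16·24 + -0.08·-12 = 5.08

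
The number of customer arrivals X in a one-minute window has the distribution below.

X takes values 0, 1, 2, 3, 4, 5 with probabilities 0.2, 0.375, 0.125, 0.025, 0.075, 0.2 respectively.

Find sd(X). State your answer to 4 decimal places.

1.8166

E[X] = (0)(0.2) + (1)(0.375) + (2)(0.125) + (3)(0.025) + (4)(0.075) + (5)(0.2) = 2
E[X²] = (0)²(0.2) + (1)²(0.375) + (2)²(0.125) + (3)²(0.025) + (4)²(0.075) + (5)²(0.2) = 7.3
Var(X) = E[X²] − (E[X])² = 7.3 − (2)² = 3.3
sd(X) = √3.3 ≈ 1.8166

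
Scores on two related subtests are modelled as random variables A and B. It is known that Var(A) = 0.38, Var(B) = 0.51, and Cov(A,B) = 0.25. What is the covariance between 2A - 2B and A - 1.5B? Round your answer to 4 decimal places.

Cov(2A - 2B, A - 1.5B) = (2)(1)Var(A) + (-2)(-1.5)Var(B) + [(2)(-1.5) + (-2)(1)]Cov(A,B)
= 2·0.38 + 3·0.51 + -5·0.25 = 1.04

1.0400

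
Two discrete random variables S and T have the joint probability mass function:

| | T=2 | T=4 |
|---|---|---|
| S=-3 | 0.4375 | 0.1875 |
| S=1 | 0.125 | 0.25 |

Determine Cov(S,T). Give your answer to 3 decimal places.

E[S] = -1.5,  E[T] = 2.875
E[ST] = -3.625
Cov(S,T) = E[ST] − E[S]E[T] = -3.625 − (-1.5)(2.875) = 0.6875

0.688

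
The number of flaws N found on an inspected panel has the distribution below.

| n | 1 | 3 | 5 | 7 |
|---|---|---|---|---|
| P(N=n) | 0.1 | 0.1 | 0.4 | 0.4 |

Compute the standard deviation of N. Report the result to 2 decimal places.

1.89

E[N] = (1)(0.1) + (3)(0.1) + (5)(0.4) + (7)(0.4) = 5.2
E[N²] = (1)²(0.1) + (3)²(0.1) + (5)²(0.4) + (7)²(0.4) = 30.6
var(N) = E[N²] − (E[N])² = 30.6 − (5.2)² = 3.56
σ(N) = √3.56 ≈ 1.89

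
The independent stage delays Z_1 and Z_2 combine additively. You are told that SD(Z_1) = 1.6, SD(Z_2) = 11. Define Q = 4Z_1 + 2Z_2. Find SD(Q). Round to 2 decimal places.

Var(Z_1) = 2.56, Var(Z_2) = 121
By independence, Var(Q) = (4)²Var(Z_1) + (2)²Var(Z_2)
= (4)²·2.56 + (2)²·121 = 524.96
SD(Q) = √524.96 ≈ 22.91

22.91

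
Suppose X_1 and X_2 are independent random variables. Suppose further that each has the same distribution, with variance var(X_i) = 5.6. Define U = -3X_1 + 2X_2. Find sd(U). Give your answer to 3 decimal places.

8.532

By independence, var(U) = (-3)²var(X_1) + (2)²var(X_2)
= (-3)²·5.6 + (2)²·5.6 = 72.8
sd(U) = √72.8 ≈ 8.532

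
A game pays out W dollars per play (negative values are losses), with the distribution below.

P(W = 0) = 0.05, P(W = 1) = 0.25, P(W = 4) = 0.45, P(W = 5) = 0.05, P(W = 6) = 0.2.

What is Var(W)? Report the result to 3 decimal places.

E[W] = (0)(0.05) + (1)(0.25) + (4)(0.45) + (5)(0.05) + (6)(0.2) = 3.5
E[W²] = (0)²(0.05) + (1)²(0.25) + (4)²(0.45) + (5)²(0.05) + (6)²(0.2) = 15.9
Var(W) = E[W²] − (E[W])² = 15.9 − (3.5)² = 3.65

3.650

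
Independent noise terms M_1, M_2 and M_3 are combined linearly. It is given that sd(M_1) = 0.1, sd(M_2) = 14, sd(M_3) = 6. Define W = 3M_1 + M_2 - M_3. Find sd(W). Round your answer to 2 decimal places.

Var(M_1) = 0.01, Var(M_2) = 196, Var(M_3) = 36
By independence, Var(W) = (3)²Var(M_1) + (1)²Var(M_2) + (-1)²Var(M_3)
= (3)²·0.01 + (1)²·196 + (-1)²·36 = 232.09
sd(W) = √232.09 ≈ 15.23

15.23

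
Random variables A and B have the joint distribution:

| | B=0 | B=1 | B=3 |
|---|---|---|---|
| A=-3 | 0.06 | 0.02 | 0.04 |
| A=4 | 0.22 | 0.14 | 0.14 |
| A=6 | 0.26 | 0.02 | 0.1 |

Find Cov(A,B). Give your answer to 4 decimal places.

-0.2584

E[A] = 3.92,  E[B] = 1.02
E[AB] = 3.74
Cov(A,B) = E[AB] − E[A]E[B] = 3.74 − (3.92)(1.02) = -0.2584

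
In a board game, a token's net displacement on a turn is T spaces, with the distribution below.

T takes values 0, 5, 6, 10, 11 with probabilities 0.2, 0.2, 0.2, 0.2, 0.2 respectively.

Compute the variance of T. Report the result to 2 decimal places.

E[T] = (0)(0.2) + (5)(0.2) + (6)(0.2) + (10)(0.2) + (11)(0.2) = 6.4
E[T²] = (0)²(0.2) + (5)²(0.2) + (6)²(0.2) + (10)²(0.2) + (11)²(0.2) = 56.4
V(T) = E[T²] − (E[T])² = 56.4 − (6.4)² = 15.44

15.44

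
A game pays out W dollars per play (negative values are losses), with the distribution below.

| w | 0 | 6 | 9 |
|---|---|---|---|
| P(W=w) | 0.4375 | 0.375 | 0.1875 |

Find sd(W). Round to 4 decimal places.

3.6309

E[W] = (0)(0.4375) + (6)(0.375) + (9)(0.1875) = 3.9375
E[W²] = (0)²(0.4375) + (6)²(0.375) + (9)²(0.1875) = 28.6875
var(W) = E[W²] − (E[W])² = 28.6875 − (3.9375)² = 13.18359375
sd(W) = √13.18359375 ≈ 3.6309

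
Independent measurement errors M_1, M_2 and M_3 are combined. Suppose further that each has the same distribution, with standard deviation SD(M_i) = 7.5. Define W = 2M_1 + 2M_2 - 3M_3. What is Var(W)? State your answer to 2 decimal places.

956.25

Var(M_i) = (7.5)² = 56.25
By independence, Var(W) = (2)²Var(M_1) + (2)²Var(M_2) + (-3)²Var(M_3)
= (2)²·56.25 + (2)²·56.25 + (-3)²·56.25 = 956.25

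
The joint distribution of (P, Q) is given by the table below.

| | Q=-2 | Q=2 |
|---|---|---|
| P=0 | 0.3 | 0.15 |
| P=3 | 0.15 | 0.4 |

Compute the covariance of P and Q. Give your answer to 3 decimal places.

E[P] = 1.65,  E[Q] = 0.2
E[PQ] = 1.5
cov(P,Q) = E[PQ] − E[P]E[Q] = 1.5 − (1.65)(0.2) = 1.17

1.170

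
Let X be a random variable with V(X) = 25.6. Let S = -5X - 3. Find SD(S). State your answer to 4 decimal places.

25.2982

V(-5X - 3) = (-5)²·25.6 = 640
SD(S) = √640 ≈ 25.2982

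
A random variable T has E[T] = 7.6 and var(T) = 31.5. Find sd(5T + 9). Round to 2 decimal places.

var(5T + 9) = (5)²·31.5 = 787.5
sd(5T + 9) = √787.5 ≈ 28.06

28.06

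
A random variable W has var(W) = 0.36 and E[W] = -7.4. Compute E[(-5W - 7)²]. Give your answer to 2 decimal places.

909.00

E[-5W - 7] = -5·-7.4 − 7 = 30
var(-5W - 7) = (-5)²·0.36 = 9
E[(-5W - 7)²] = var((-5W - 7)) + (E[(-5W - 7)])² = 9 + (30)² = 909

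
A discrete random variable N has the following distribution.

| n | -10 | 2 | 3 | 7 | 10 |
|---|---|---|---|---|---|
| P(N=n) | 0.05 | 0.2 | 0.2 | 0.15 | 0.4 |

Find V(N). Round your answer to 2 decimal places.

E[N] = (-10)(0.05) + (2)(0.2) + (3)(0.2) + (7)(0.15) + (10)(0.4) = 5.55
E[N²] = (-10)²(0.05) + (2)²(0.2) + (3)²(0.2) + (7)²(0.15) + (10)²(0.4) = 54.95
V(N) = E[N²] − (E[N])² = 54.95 − (5.55)² = 24.1475

24.15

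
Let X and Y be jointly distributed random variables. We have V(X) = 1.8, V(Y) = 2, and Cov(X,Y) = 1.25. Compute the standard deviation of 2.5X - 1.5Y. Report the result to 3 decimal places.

V(2.5X - 1.5Y) = (2.5)²·V(X) + (-1.5)²·V(Y) + 2·(2.5)·(-1.5)·Cov(X,Y)
= 6.25·1.8 + 2.25·2 + -7.5·1.25 = 6.375
sd(2.5X - 1.5Y) = √6.375 ≈ 2.525

2.525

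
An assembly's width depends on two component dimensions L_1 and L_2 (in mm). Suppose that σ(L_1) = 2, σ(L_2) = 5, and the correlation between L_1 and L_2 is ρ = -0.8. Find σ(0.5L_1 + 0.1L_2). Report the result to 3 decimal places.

Var(L_1) = (2)² = 4;  Var(L_2) = (5)² = 25
cov(L_1,L_2) = ρ·σ(L_1)·σ(L_2) = -0.8·2·5 = -8
Var(0.5L_1 + 0.1L_2) = (0.5)²·Var(L_1) + (0.1)²·Var(L_2) + 2·(0.5)·(0.1)·cov(L_1,L_2)
= 0.25·4 + 0.01·25 + 0.1·-8 = 0.45
σ(0.5L_1 + 0.1L_2) = √0.45 ≈ 0.671

0.671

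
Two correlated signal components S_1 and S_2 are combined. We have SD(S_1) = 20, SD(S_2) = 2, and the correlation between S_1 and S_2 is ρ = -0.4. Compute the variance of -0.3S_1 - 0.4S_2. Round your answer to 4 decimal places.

var(S_1) = (20)² = 400;  var(S_2) = (2)² = 4
cov(S_1,S_2) = ρ·SD(S_1)·SD(S_2) = -0.4·20·2 = -16
var(-0.3S_1 - 0.4S_2) = (-0.3)²·var(S_1) + (-0.4)²·var(S_2) + 2·(-0.3)·(-0.4)·cov(S_1,S_2)
= 0.09·400 + 0.16·4 + 0.24·-16 = 32.8

32.8000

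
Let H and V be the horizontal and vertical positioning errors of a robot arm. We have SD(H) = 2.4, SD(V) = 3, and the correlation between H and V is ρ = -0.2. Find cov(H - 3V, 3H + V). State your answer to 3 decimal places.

1.800

Var(H) = (2.4)² = 5.76;  Var(V) = (3)² = 9
cov(H,V) = ρ·SD(H)·SD(V) = -0.2·2.4·3 = -1.44
cov(H - 3V, 3H + V) = (1)(3)Var(H) + (-3)(1)Var(V) + [(1)(1) + (-3)(3)]cov(H,V)
= 3·5.76 + -3·9 + -8·-1.44 = 1.8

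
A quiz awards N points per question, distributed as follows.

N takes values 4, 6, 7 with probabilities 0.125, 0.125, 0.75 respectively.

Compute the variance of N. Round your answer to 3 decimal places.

1.000

E[N] = (4)(0.125) + (6)(0.125) + (7)(0.75) = 6.5
E[N²] = (4)²(0.125) + (6)²(0.125) + (7)²(0.75) = 43.25
V(N) = E[N²] − (E[N])² = 43.25 − (6.5)² = 1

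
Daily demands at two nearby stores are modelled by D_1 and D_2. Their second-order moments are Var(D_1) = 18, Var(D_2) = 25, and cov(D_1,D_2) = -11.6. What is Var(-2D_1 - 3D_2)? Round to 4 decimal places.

157.8000

Var(-2D_1 - 3D_2) = (-2)²·Var(D_1) + (-3)²·Var(D_2) + 2·(-2)·(-3)·cov(D_1,D_2)
= 4·18 + 9·25 + 12·-11.6 = 157.8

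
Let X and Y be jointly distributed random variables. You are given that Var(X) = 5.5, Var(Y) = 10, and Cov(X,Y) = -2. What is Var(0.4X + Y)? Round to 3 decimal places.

Var(0.4X + Y) = (0.4)²·Var(X) + (1)²·Var(Y) + 2·(0.4)·(1)·Cov(X,Y)
= 0.16·5.5 + 1·10 + 0.8·-2 = 9.28

9.280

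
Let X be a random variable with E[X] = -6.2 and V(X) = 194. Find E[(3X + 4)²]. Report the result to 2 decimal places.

E[3X + 4] = 3·-6.2 + 4 = -14.6
V(3X + 4) = (3)²·194 = 1746
E[(3X + 4)²] = V((3X + 4)) + (E[(3X + 4)])² = 1746 + (-14.6)² = 1959.16

1959.16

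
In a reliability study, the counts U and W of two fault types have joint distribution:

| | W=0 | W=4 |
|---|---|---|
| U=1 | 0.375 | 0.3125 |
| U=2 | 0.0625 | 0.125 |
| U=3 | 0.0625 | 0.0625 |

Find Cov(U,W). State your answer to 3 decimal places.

E[U] = 1.4375,  E[W] = 2
E[UW] = 3
Cov(U,W) = E[UW] − E[U]E[W] = 3 − (1.4375)(2) = 0.125

0.125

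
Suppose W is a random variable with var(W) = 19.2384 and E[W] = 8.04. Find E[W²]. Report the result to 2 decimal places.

E[W²] = var(W) + (E[W])² = 19.2384 + (8.04)² = 83.88

83.88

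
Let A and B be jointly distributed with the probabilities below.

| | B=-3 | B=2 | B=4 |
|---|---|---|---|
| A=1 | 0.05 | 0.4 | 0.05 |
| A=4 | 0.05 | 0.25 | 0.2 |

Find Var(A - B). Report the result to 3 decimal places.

E[A] = 2.5,  E[B] = 2,  E[AB] = 5.45
Var(A) = 8.5 − (2.5)² = 2.25;  Var(B) = 7.5 − (2)² = 3.5
cov(A,B) = 5.45 − (2.5)(2) = 0.45
Var(A - B) = (1)²·2.25 + (-1)²·3.5 + 2·(1)·(-1)·0.45 = 4.85

4.850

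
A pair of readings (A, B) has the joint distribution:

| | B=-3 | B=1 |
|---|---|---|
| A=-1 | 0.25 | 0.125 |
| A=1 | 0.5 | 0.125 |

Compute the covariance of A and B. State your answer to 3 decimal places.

-0.250

E[A] = 0.25,  E[B] = -2
E[AB] = -0.75
Cov(A,B) = E[AB] − E[A]E[B] = -0.75 − (0.25)(-2) = -0.25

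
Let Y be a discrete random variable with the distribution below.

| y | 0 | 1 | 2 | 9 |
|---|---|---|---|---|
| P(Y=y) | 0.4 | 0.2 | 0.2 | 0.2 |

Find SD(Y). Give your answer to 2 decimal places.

E[Y] = (0)(0.4) + (1)(0.2) + (2)(0.2) + (9)(0.2) = 2.4
E[Y²] = (0)²(0.4) + (1)²(0.2) + (2)²(0.2) + (9)²(0.2) = 17.2
var(Y) = E[Y²] − (E[Y])² = 17.2 − (2.4)² = 11.44
SD(Y) = √11.44 ≈ 3.38

3.38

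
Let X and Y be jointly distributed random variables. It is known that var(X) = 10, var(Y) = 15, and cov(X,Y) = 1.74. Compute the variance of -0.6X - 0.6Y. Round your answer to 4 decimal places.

var(-0.6X - 0.6Y) = (-0.6)²·var(X) + (-0.6)²·var(Y) + 2·(-0.6)·(-0.6)·cov(X,Y)
= 0.36·10 + 0.36·15 + 0.72·1.74 = 10.2528

10.2528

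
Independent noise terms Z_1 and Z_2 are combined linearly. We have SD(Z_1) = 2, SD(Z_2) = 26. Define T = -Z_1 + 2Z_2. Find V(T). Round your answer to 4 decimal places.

2708.0000

V(Z_1) = 4, V(Z_2) = 676
By independence, V(T) = (-1)²V(Z_1) + (2)²V(Z_2)
= (-1)²·4 + (2)²·676 = 2708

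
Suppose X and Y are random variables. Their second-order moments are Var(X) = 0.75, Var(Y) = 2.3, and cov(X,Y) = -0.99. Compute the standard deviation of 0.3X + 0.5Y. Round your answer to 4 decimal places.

Var(0.3X + 0.5Y) = (0.3)²·Var(X) + (0.5)²·Var(Y) + 2·(0.3)·(0.5)·cov(X,Y)
= 0.09·0.75 + 0.25·2.3 + 0.3·-0.99 = 0.3455
sd(0.3X + 0.5Y) = √0.3455 ≈ 0.5878

0.5878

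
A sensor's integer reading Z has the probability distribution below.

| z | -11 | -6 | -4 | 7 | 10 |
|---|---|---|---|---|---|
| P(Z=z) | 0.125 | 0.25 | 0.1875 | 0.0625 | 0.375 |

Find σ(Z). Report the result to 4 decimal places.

8.2080

E[Z] = (-11)(0.125) + (-6)(0.25) + (-4)(0.1875) + (7)(0.0625) + (10)(0.375) = 0.5625
E[Z²] = (-11)²(0.125) + (-6)²(0.25) + (-4)²(0.1875) + (7)²(0.0625) + (10)²(0.375) = 67.6875
var(Z) = E[Z²] − (E[Z])² = 67.6875 − (0.5625)² = 67.37109375
σ(Z) = √67.37109375 ≈ 8.2080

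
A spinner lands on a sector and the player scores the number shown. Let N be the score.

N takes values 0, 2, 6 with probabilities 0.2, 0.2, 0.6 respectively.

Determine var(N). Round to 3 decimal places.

E[N] = (0)(0.2) + (2)(0.2) + (6)(0.6) = 4
E[N²] = (0)²(0.2) + (2)²(0.2) + (6)²(0.6) = 22.4
var(N) = E[N²] − (E[N])² = 22.4 − (4)² = 6.4

6.400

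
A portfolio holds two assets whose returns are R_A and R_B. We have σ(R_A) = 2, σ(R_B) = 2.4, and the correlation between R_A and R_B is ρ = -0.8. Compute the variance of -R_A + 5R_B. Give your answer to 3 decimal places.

186.400

Var(R_A) = (2)² = 4;  Var(R_B) = (2.4)² = 5.76
Cov(R_A,R_B) = ρ·σ(R_A)·σ(R_B) = -0.8·2·2.4 = -3.84
Var(-R_A + 5R_B) = (-1)²·Var(R_A) + (5)²·Var(R_B) + 2·(-1)·(5)·Cov(R_A,R_B)
= 1·4 + 25·5.76 + -10·-3.84 = 186.4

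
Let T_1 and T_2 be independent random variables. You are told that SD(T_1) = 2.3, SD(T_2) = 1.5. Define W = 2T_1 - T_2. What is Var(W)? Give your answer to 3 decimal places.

Var(T_1) = 5.29, Var(T_2) = 2.25
By independence, Var(W) = (2)²Var(T_1) + (-1)²Var(T_2)
= (2)²·5.29 + (-1)²·2.25 = 23.41

23.410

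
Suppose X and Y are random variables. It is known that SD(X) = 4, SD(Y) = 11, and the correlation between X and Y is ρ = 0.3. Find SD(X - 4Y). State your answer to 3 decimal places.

42.970

var(X) = (4)² = 16;  var(Y) = (11)² = 121
cov(X,Y) = ρ·SD(X)·SD(Y) = 0.3·4·11 = 13.2
var(X - 4Y) = (1)²·var(X) + (-4)²·var(Y) + 2·(1)·(-4)·cov(X,Y)
= 1·16 + 16·121 + -8·13.2 = 1846.4
SD(X - 4Y) = √1846.4 ≈ 42.970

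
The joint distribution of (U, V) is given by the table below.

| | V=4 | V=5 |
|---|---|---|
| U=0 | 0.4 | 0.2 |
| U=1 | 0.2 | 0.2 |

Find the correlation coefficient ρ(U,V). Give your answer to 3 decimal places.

0.167

E[U] = 0.4,  E[V] = 4.4
E[UV] = 1.8
Cov(U,V) = E[UV] − E[U]E[V] = 1.8 − (0.4)(4.4) = 0.04
Var(U) = 0.24,  Var(V) = 0.24
ρ = 0.04 / √(0.24·0.24) ≈ 0.167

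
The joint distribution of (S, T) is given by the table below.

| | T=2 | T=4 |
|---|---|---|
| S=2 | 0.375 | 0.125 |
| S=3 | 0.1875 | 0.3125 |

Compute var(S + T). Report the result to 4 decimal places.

E[S] = 2.5,  E[T] = 2.875,  E[ST] = 7.375
var(S) = 6.5 − (2.5)² = 0.25;  var(T) = 9.25 − (2.875)² = 0.984375
Cov(S,T) = 7.375 − (2.5)(2.875) = 0.1875
var(S + T) = (1)²·0.25 + (1)²·0.984375 + 2·(1)·(1)·0.1875 = 1.609375

1.6094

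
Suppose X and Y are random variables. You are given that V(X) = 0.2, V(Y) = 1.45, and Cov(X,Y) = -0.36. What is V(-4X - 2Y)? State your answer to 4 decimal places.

V(-4X - 2Y) = (-4)²·V(X) + (-2)²·V(Y) + 2·(-4)·(-2)·Cov(X,Y)
= 16·0.2 + 4·1.45 + 16·-0.36 = 3.24

3.2400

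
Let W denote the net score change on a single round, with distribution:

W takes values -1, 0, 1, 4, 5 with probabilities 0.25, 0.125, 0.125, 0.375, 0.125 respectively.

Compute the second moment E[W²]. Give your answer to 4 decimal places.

E[W²] = (-1)²(0.25) + (0)²(0.125) + (1)²(0.125) + (4)²(0.375) + (5)²(0.125) = 9.5

9.5000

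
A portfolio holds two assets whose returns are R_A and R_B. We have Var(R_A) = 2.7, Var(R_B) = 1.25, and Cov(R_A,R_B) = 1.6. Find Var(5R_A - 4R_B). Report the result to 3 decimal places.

Var(5R_A - 4R_B) = (5)²·Var(R_A) + (-4)²·Var(R_B) + 2·(5)·(-4)·Cov(R_A,R_B)
= 25·2.7 + 16·1.25 + -40·1.6 = 23.5

23.500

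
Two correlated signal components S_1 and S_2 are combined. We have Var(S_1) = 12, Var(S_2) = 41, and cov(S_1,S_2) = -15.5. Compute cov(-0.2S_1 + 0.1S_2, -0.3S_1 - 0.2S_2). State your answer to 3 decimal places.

-0.255

cov(-0.2S_1 + 0.1S_2, -0.3S_1 - 0.2S_2) = (-0.2)(-0.3)Var(S_1) + (0.1)(-0.2)Var(S_2) + [(-0.2)(-0.2) + (0.1)(-0.3)]cov(S_1,S_2)
= 0.06·12 + -0.02·41 + 0.01·-15.5 = -0.255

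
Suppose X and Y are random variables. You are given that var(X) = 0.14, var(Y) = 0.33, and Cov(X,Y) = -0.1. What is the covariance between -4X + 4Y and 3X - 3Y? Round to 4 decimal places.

-8.0400

Cov(-4X + 4Y, 3X - 3Y) = (-4)(3)var(X) + (4)(-3)var(Y) + [(-4)(-3) + (4)(3)]Cov(X,Y)
= -12·0.14 + -12·0.33 + 24·-0.1 = -8.04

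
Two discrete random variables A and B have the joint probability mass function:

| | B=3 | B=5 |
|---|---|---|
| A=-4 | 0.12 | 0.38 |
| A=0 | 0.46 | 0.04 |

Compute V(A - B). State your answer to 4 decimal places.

E[A] = -2,  E[B] = 3.84,  E[AB] = -9.04
V(A) = 8 − (-2)² = 4;  V(B) = 15.72 − (3.84)² = 0.9744
Cov(A,B) = -9.04 − (-2)(3.84) = -1.36
V(A - B) = (1)²·4 + (-1)²·0.9744 + 2·(1)·(-1)·-1.36 = 7.6944

7.6944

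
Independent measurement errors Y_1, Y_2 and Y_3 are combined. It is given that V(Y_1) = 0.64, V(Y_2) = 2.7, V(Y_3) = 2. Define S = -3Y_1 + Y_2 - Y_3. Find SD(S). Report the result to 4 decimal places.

3.2342

By independence, V(S) = (-3)²V(Y_1) + (1)²V(Y_2) + (-1)²V(Y_3)
= (-3)²·0.64 + (1)²·2.7 + (-1)²·2 = 10.46
SD(S) = √10.46 ≈ 3.2342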